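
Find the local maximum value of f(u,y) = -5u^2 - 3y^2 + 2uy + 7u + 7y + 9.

∂f/∂u = -10u + 2y + 7 = 0 and ∂f/∂y = 2u - 6y + 7 = 0, so (u, y) = (1, 3/2).
The Hessian has f_{uu} = -10, f_{yy} = -6, f_{uy} = 2, giving D = 56 > 0 with f_{uu} < 0, so the point is a local maximum.
f(1, 3/2) = 71/4.

71/4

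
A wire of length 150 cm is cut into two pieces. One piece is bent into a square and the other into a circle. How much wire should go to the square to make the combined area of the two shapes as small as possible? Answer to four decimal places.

84.0149

Let x be the length used for the square. Square side x/4; circle radius (150−x)/(2π).
A(x) = (x/4)² + π·((150−x)/(2π))² = x²/16 + (150−x)²/(4π) for 0 ≤ x ≤ 150. A'(x) = x/8 − (150−x)/(2π) = 0 gives x = 4·150/(π+4) ≈ 84.0149.
A'' = 1/8 + 1/(2π) > 0, so this gives the minimum combined area; x ≈ 84.0149 cm to the square.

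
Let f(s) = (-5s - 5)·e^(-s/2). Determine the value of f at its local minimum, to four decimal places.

f'(s) = (-5)·e^(-s/2) + (-5s - 5)·(-1/2)·e^(-s/2) = ((5/2)s - 5/2)·e^(-s/2). Since e^(-s/2) > 0, the only critical point is s = 1.
f''(1) has the same sign as 5/2 > 0, so this is a local minimum.
f(1) = (-10)·e^(-1/2) ≈ -6.0653.

-6.0653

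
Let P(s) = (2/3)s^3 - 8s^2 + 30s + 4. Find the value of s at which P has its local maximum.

3

P'(s) = 2s^2 - 16s + 30. Setting P'(s) = 0 gives s ∈ {3, 5}.
P''(s) = 4s - 16. P''(3) = -4 < 0 ⇒ local maximum; P''(5) = 4 > 0 ⇒ local minimum.
Thus P has its local maximum at s = 3, with value 40.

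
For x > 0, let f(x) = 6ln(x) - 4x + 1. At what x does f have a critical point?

3/2

f'(x) = 6/x − 4 = 0 gives x = 3/2.
f''(x) = -6/x², which is negative for x > 0, so this is a local maximum.
f(3/2) = 6·ln(3/2) - 6 + 1 ≈ -2.5672.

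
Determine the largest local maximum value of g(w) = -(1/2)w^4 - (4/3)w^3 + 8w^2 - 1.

253/3

g'(w) = -2w^3 - 4w^2 + 16w = 0 at w = -4, 0, 2.
Second-derivative test with g''(w) = -6w^2 - 8w + 16: g''(-4) = -48 < 0 ⇒ local maximum; g''(0) = 16 > 0 ⇒ local minimum; g''(2) = -24 < 0 ⇒ local maximum.
Thus g has its largest local maximum at w = -4, with value 253/3.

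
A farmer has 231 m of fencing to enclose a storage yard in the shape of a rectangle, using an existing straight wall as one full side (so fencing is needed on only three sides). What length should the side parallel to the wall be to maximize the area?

Let the sides perpendicular to the wall have length x and the parallel side y, so 2x + y = 231 and the area is A = xy = x(231 − 2x).
A'(x) = 231 − 4x = 0 gives x = 231/4, and A''(x) = −4 < 0 confirms a maximum.
Then y = 231 − 2·231/4 = 231/2 and A = 53361/8.

231/2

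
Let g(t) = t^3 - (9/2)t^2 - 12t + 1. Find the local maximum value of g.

g'(t) = 3t^2 - 9t - 12. Setting g'(t) = 0 gives t ∈ {-1, 4}.
Since g''(t) = 6t - 9, we get g''(-1) = -15 < 0 ⇒ local maximum; g''(4) = 15 > 0 ⇒ local minimum.
So the local maximum value is g(-1) = 15/2.

15/2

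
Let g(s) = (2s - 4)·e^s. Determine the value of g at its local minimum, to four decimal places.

-5.4366

Differentiating with the product rule gives g'(s) = (2s - 2)·e^s. Since e^s > 0, the only critical point is s = 1.
g''(1) has the same sign as 2 > 0, so this is a local minimum.
g(1) = (-2)·e^(1) ≈ -5.4366.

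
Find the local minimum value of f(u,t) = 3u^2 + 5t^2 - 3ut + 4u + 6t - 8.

-668/51

∂f/∂u = 6u - 3t + 4 = 0 and ∂f/∂t = -3u + 10t + 6 = 0, so (u, t) = (-58/51, -16/17).
The Hessian has f_{uu} = 6, f_{tt} = 10, f_{ut} = -3, giving D = 51 > 0 with f_{uu} > 0, so the point is a local minimum.
f(-58/51, -16/17) = -668/51.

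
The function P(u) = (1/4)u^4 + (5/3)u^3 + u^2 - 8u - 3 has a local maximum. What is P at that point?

23/3

P'(u) = u^3 + 5u^2 + 2u - 8 = 0 at u = -4, -2, 1.
Since P''(u) = 3u^2 + 10u + 2, we get P''(-4) = 10 > 0 ⇒ local minimum; P''(-2) = -6 < 0 ⇒ local maximum; P''(1) = 15 > 0 ⇒ local minimum.
The local maximum is P(-2) = 23/3.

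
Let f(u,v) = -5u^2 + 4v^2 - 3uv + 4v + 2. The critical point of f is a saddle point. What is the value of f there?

∂f/∂u = -10u - 3v = 0 and ∂f/∂v = -3u + 8v + 4 = 0, so (u, v) = (12/89, -40/89).
The Hessian has f_{uu} = -10, f_{vv} = 8, f_{uv} = -3, giving D = -89 < 0, so the point is a saddle point.
f(12/89, -40/89) = 98/89.

98/89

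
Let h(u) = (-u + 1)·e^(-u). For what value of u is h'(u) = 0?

2

h'(u) = (-1)·e^(-u) + (-u + 1)·(-1)·e^(-u) = (u - 2)·e^(-u). Since e^(-u) > 0, the only critical point is u = 2.
h''(2) has the same sign as 1 > 0, so this is a local minimum.
h(2) = (-1)·e^(-2) ≈ -0.1353.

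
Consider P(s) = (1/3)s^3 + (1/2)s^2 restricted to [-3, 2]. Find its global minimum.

-9/2

The derivative is s^2 + s, which vanishes at s = -1 and s = 0.
Candidates: P(-3) = -9/2,  P(-1) = 1/6,  P(0) = 0,  P(2) = 14/3.
Hence the absolute minimum is -9/2 at s = -3.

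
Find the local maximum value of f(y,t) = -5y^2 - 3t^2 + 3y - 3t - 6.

-24/5

∂f/∂y = -10y + 3 = 0 and ∂f/∂t = -6t - 3 = 0, so (y, t) = (3/10, -1/2).
The Hessian has f_{yy} = -10, f_{tt} = -6, f_{yt} = 0, giving D = 60 > 0 with f_{yy} < 0, so the point is a local maximum.
f(3/10, -1/2) = -24/5.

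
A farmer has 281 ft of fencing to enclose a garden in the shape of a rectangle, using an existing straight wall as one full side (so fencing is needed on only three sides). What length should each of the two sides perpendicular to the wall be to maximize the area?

281/4

Let the sides perpendicular to the wall have length x and the parallel side y, so 2x + y = 281 and the area is A = xy = x(281 − 2x).
A'(x) = 281 − 4x = 0 gives x = 281/4, and A''(x) = −4 < 0 confirms a maximum.
Then y = 281 − 2·281/4 = 281/2 and A = 78961/8.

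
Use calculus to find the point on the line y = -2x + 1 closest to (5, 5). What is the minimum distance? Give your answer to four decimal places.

Minimize D(x)^2 = (x - 5)^2 + (-2x - 4)^2.
d/dx[D^2] = 2(x - 5) + 2·(-2)·(-2x - 4) = 0 ⇒ x = -3/5.
Then y = 11/5 and the distance is √(196/5) ≈ 6.2610.

6.2610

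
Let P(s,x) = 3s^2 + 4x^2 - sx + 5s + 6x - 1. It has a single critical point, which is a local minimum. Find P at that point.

∂P/∂s = 6s - x + 5 = 0 and ∂P/∂x = -s + 8x + 6 = 0, so (s, x) = (-46/47, -41/47).
The Hessian has P_{ss} = 6, P_{xx} = 8, P_{sx} = -1, giving D = 47 > 0 with P_{ss} > 0, so the point is a local minimum.
P(-46/47, -41/47) = -285/47.

-285/47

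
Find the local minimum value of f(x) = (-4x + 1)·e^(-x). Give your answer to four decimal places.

f'(x) = (-4)·e^(-x) + (-4x + 1)·(-1)·e^(-x) = (4x - 5)·e^(-x). Since e^(-x) > 0, the only critical point is x = 5/4.
f''(5/4) has the same sign as 4 > 0, so this is a local minimum.
f(5/4) = (-4)·e^(-5/4) ≈ -1.1460.

-1.1460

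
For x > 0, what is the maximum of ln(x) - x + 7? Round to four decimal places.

R'(x) = 1/x − 1 = 0 gives x = 1.
R''(x) = -1/x², which is negative for x > 0, so this is a local maximum.
R(1) = 1·ln(1) - 1 + 7 ≈ 6.0000.

6.0000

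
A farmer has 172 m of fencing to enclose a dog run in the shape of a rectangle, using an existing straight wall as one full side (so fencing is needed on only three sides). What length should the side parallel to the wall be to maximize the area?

Let the sides perpendicular to the wall have length x and the parallel side y, so 2x + y = 172 and the area is A = xy = x(172 − 2x).
A'(x) = 172 − 4x = 0 gives x = 43, and A''(x) = −4 < 0 confirms a maximum.
Then y = 172 − 2·43 = 86 and A = 3698.

86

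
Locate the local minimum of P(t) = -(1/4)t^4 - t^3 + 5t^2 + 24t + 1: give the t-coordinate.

-2

P'(t) = -t^3 - 3t^2 + 10t + 24 = 0 at t = -4, -2, 3.
P''(t) = -3t^2 - 6t + 10. P''(-4) = -14 < 0 ⇒ local maximum; P''(-2) = 10 > 0 ⇒ local minimum; P''(3) = -35 < 0 ⇒ local maximum.
The local minimum is P(-2) = -23.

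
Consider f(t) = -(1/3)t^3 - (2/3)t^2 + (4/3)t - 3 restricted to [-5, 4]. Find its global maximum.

46/3

The derivative is -t^2 - (4/3)t + 4/3, which vanishes at t = -2 and t = 2/3.
Evaluating at the critical points and endpoints: f(-5) = 46/3,  f(-2) = -17/3,  f(2/3) = -203/81,  f(4) = -89/3.
The maximum over the interval is 46/3, attained at t = -5.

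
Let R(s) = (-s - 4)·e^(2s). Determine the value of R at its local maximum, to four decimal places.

0.0001

Differentiating with the product rule gives R'(s) = (-2s - 9)·e^(2s). Since e^(2s) > 0, the only critical point is s = -9/2.
R''(-9/2) has the same sign as -2 < 0, so this is a local maximum.
R(-9/2) = (1/2)·e^(-9) ≈ 0.0001.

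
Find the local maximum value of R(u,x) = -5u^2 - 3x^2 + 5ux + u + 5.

178/35

∂R/∂u = -10u + 5x + 1 = 0 and ∂R/∂x = 5u - 6x = 0, so (u, x) = (6/35, 1/7).
The Hessian has R_{uu} = -10, R_{xx} = -6, R_{ux} = 5, giving D = 35 > 0 with R_{uu} < 0, so the point is a local maximum.
R(6/35, 1/7) = 178/35.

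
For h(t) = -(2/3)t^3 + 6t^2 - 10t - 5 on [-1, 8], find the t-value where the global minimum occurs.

The derivative is -2t^2 + 12t - 10, which vanishes at t = 1 and t = 5.
Compare values at every candidate in [-1, 8]: h(-1) = 35/3,  h(1) = -29/3,  h(5) = 35/3,  h(8) = -127/3.
Hence the absolute minimum is -127/3 at t = 8.

8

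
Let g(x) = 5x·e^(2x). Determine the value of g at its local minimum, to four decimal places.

g'(x) = 5·e^(2x) + (5x)·2·e^(2x) = (10x + 5)·e^(2x). Since e^(2x) > 0, the only critical point is x = -1/2.
g''(-1/2) has the same sign as 10 > 0, so this is a local minimum.
g(-1/2) = (-5/2)·e^(-1) ≈ -0.9197.

-0.9197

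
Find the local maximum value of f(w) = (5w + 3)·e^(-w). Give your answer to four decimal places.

Differentiating with the product rule gives f'(w) = (-5w + 2)·e^(-w). Since e^(-w) > 0, the only critical point is w = 2/5.
f''(2/5) has the same sign as -5 < 0, so this is a local maximum.
f(2/5) = (5)·e^(-2/5) ≈ 3.3516.

3.3516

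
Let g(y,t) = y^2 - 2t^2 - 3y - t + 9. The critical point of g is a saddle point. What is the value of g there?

55/8

∂g/∂y = 2y - 3 = 0 and ∂g/∂t = -4t - 1 = 0, so (y, t) = (3/2, -1/4).
The Hessian has g_{yy} = 2, g_{tt} = -4, g_{yt} = 0, giving D = -8 < 0, so the point is a saddle point.
g(3/2, -1/4) = 55/8.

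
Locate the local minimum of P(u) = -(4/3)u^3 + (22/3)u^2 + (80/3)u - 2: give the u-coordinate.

-4/3

P'(u) = -4u^2 + (44/3)u + 80/3 = 0 at u = -4/3, 5.
Second-derivative test with P''(u) = -8u + 44/3: P''(-4/3) = 76/3 > 0 ⇒ local minimum; P''(5) = -76/3 < 0 ⇒ local maximum.
So the local minimum value is P(-4/3) = -1730/81.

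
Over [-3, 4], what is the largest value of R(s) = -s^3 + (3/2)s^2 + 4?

R'(s) = -3s^2 + 3s, which vanishes at s = 0 and s = 1.
Candidates: R(-3) = 89/2,  R(0) = 4,  R(1) = 9/2,  R(4) = -36.
Hence the absolute maximum is 89/2 at s = -3.

89/2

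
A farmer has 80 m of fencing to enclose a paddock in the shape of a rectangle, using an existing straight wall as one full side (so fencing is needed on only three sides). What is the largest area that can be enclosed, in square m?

800

Let the sides perpendicular to the wall have length x and the parallel side y, so 2x + y = 80 and the area is A = xy = x(80 − 2x).
A'(x) = 80 − 4x = 0 gives x = 20, and A''(x) = −4 < 0 confirms a maximum.
Then y = 80 − 2·20 = 40 and A = 800.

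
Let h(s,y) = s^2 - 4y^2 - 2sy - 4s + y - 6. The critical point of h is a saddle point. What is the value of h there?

-191/20

∂h/∂s = 2s - 2y - 4 = 0 and ∂h/∂y = -2s - 8y + 1 = 0, so (s, y) = (17/10, -3/10).
The Hessian has h_{ss} = 2, h_{yy} = -8, h_{sy} = -2, giving D = -20 < 0, so the point is a saddle point.
h(17/10, -3/10) = -191/20.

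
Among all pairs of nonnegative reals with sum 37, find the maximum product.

1369/4

With x + y = 37, the product is P(x) = x(37 − x).
P'(x) = 37 − 2x = 0 gives x = 37/2; P'' = −2 < 0, so this is the maximum.
P = 37/2·37/2 = 1369/4.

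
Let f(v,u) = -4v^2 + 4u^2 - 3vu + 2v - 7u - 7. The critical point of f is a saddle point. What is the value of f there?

∂f/∂v = -8v - 3u + 2 = 0 and ∂f/∂u = -3v + 8u - 7 = 0, so (v, u) = (-5/73, 62/73).
The Hessian has f_{vv} = -8, f_{uu} = 8, f_{vu} = -3, giving D = -73 < 0, so the point is a saddle point.
f(-5/73, 62/73) = -733/73.

-733/73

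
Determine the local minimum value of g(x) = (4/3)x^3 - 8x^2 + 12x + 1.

1

g'(x) = 4x^2 - 16x + 12. Setting g'(x) = 0 gives x ∈ {1, 3}.
Second-derivative test with g''(x) = 8x - 16: g''(1) = -8 < 0 ⇒ local maximum; g''(3) = 8 > 0 ⇒ local minimum.
Thus g has its local minimum at x = 3, with value 1.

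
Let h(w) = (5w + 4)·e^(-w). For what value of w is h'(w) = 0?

1/5

h'(w) = 5·e^(-w) + (5w + 4)·(-1)·e^(-w) = (-5w + 1)·e^(-w). Since e^(-w) > 0, the only critical point is w = 1/5.
h''(1/5) has the same sign as -5 < 0, so this is a local maximum.
h(1/5) = (5)·e^(-1/5) ≈ 4.0937.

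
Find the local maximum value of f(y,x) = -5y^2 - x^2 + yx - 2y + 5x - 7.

-14/19

∂f/∂y = -10y + x - 2 = 0 and ∂f/∂x = y - 2x + 5 = 0, so (y, x) = (1/19, 48/19).
The Hessian has f_{yy} = -10, f_{xx} = -2, f_{yx} = 1, giving D = 19 > 0 with f_{yy} < 0, so the point is a local maximum.
f(1/19, 48/19) = -14/19.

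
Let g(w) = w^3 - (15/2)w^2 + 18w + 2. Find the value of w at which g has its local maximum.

Critical points: g'(w) = 3w^2 - 15w + 18 vanishes at w = 2, 3.
Since g''(w) = 6w - 15, we get g''(2) = -3 < 0 ⇒ local maximum; g''(3) = 3 > 0 ⇒ local minimum.
Thus g has its local maximum at w = 2, with value 16.

2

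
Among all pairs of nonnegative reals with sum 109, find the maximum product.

With x + y = 109, the product is P(x) = x(109 − x).
P'(x) = 109 − 2x = 0 gives x = 109/2; P'' = −2 < 0, so this is the maximum.
P = 109/2·109/2 = 11881/4.

11881/4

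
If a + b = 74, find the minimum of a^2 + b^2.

With a + b = 74, a^2 + b^2 = a^2 + (74 − a)^2.
The derivative 2a − 2(74 − a) = 4a − 148 vanishes at a = 37; second derivative 4 > 0, a minimum.
The minimum is 2·(37)^2 = 2738.

2738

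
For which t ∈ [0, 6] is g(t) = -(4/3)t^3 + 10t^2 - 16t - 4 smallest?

6

g'(t) = -4t^2 + 20t - 16, which vanishes at t = 1 and t = 4.
Evaluating at the critical points and endpoints: g(0) = -4; g(1) = -34/3; g(4) = 20/3; g(6) = -28.
The minimum over the interval is -28, attained at t = 6.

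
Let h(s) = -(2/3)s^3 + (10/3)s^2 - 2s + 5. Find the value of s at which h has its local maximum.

3

h'(s) = -2s^2 + (20/3)s - 2 = 0 at s = 1/3, 3.
Since h''(s) = -4s + 20/3, we get h''(1/3) = 16/3 > 0 ⇒ local minimum; h''(3) = -16/3 < 0 ⇒ local maximum.
Thus h has its local maximum at s = 3, with value 11.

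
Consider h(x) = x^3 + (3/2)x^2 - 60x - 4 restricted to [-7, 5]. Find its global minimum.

Differentiating, h'(x) = 3x^2 + 3x - 60; which vanishes at x = -5 and x = 4.
Compare values at every candidate in [-7, 5]: h(-7) = 293/2; h(-5) = 417/2; h(4) = -156; h(5) = -283/2.
Hence the absolute minimum is -156 at x = 4.

-156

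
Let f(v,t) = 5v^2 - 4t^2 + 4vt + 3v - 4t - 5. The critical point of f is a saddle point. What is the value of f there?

-97/24

∂f/∂v = 10v + 4t + 3 = 0 and ∂f/∂t = 4v - 8t - 4 = 0, so (v, t) = (-1/12, -13/24).
The Hessian has f_{vv} = 10, f_{tt} = -8, f_{vt} = 4, giving D = -96 < 0, so the point is a saddle point.
f(-1/12, -13/24) = -97/24.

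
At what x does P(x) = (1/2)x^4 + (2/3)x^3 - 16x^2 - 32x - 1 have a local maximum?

-1

P'(x) = 2x^3 + 2x^2 - 32x - 32 = 0 at x = -4, -1, 4.
Second-derivative test with P''(x) = 6x^2 + 4x - 32: P''(-4) = 48 > 0 ⇒ local minimum; P''(-1) = -30 < 0 ⇒ local maximum; P''(4) = 80 > 0 ⇒ local minimum.
So the local maximum value is P(-1) = 89/6.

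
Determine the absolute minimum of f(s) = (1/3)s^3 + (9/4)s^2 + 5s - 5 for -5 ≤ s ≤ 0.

The derivative is s^2 + (9/2)s + 5, which vanishes at s = -5/2 and s = -2.
Evaluating at the critical points and endpoints: f(-5) = -185/12,  f(-5/2) = -415/48,  f(-2) = -26/3,  f(0) = -5.
The minimum over the interval is -185/12, attained at s = -5.

-185/12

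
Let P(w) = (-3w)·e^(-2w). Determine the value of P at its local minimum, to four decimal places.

-0.5518

Differentiating with the product rule gives P'(w) = (6w - 3)·e^(-2w). Since e^(-2w) > 0, the only critical point is w = 1/2.
P''(1/2) has the same sign as 6 > 0, so this is a local minimum.
P(1/2) = (-3/2)·e^(-1) ≈ -0.5518.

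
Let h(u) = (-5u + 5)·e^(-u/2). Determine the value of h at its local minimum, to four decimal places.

-2.2313

Differentiating with the product rule gives h'(u) = ((5/2)u - 15/2)·e^(-u/2). Since e^(-u/2) > 0, the only critical point is u = 3.
h''(3) has the same sign as 5/2 > 0, so this is a local minimum.
h(3) = (-10)·e^(-3/2) ≈ -2.2313.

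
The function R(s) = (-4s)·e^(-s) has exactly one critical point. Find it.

Differentiating with the product rule gives R'(s) = (4s - 4)·e^(-s). Since e^(-s) > 0, the only critical point is s = 1.
R''(1) has the same sign as 4 > 0, so this is a local minimum.
R(1) = (-4)·e^(-1) ≈ -1.4715.

1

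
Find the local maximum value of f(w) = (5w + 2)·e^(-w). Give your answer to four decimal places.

f'(w) = 5·e^(-w) + (5w + 2)·(-1)·e^(-w) = (-5w + 3)·e^(-w). Since e^(-w) > 0, the only critical point is w = 3/5.
f''(3/5) has the same sign as -5 < 0, so this is a local maximum.
f(3/5) = (5)·e^(-3/5) ≈ 2.7441.

2.7441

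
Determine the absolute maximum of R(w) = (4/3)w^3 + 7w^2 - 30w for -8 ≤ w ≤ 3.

Differentiating, R'(w) = 4w^2 + 14w - 30; which vanishes at w = -5 and w = 3/2.
Compare values at every candidate in [-8, 3]: R(-8) = 16/3,  R(-5) = 475/3,  R(3/2) = -99/4,  R(3) = 9.
Hence the absolute maximum is 475/3 at w = -5.

475/3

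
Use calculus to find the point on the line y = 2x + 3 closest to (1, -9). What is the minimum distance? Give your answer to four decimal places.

Minimize D(x)^2 = (x - 1)^2 + (2x + 12)^2.
d/dx[D^2] = 2(x - 1) + 2·2·(2x + 12) = 0 ⇒ x = -23/5.
Then y = -31/5 and the distance is √(196/5) ≈ 6.2610.

6.2610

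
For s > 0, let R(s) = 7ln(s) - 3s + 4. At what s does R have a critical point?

7/3

R'(s) = 7/s − 3 = 0 gives s = 7/3.
R''(s) = -7/s², which is negative for s > 0, so this is a local maximum.
R(7/3) = 7·ln(7/3) - 7 + 4 ≈ 2.9311.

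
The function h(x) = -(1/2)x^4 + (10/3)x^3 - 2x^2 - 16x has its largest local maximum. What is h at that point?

Critical points: h'(x) = -2x^3 + 10x^2 - 4x - 16 vanishes at x = -1, 2, 4.
Second-derivative test with h''(x) = -6x^2 + 20x - 4: h''(-1) = -30 < 0 ⇒ local maximum; h''(2) = 12 > 0 ⇒ local minimum; h''(4) = -20 < 0 ⇒ local maximum.
So the largest local maximum value is h(-1) = 61/6.

61/6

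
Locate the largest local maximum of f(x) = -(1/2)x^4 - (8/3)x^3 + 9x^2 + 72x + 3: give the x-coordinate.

3

f'(x) = -2x^3 - 8x^2 + 18x + 72. Setting f'(x) = 0 gives x ∈ {-4, -3, 3}.
Since f''(x) = -6x^2 - 16x + 18, we get f''(-4) = -14 < 0 ⇒ local maximum; f''(-3) = 12 > 0 ⇒ local minimum; f''(3) = -84 < 0 ⇒ local maximum.
Thus f has its largest local maximum at x = 3, with value 375/2.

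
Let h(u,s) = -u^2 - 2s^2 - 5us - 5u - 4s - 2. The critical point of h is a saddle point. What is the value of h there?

∂h/∂u = -2u - 5s - 5 = 0 and ∂h/∂s = -5u - 4s - 4 = 0, so (u, s) = (0, -1).
The Hessian has h_{uu} = -2, h_{ss} = -4, h_{us} = -5, giving D = -17 < 0, so the point is a saddle point.
h(0, -1) = 0.

0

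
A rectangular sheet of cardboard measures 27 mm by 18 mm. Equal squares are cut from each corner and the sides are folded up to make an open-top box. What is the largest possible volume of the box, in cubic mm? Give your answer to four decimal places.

770.0470

With cut size x, the volume is V(x) = x(27 − 2x)(18 − 2x) for 0 < x < 9.
V'(x) = 12x^2 − 180x + 486. Setting V'(x) = 0 gives x ≈ 3.5314 (the root in (0, 9)).
V''(x) = 24x − 180 is negative there, so this is the maximum; V ≈ 770.0470.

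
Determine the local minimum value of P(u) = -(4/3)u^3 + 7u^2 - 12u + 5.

-7/4

Critical points: P'(u) = -4u^2 + 14u - 12 vanishes at u = 3/2, 2.
Since P''(u) = -8u + 14, we get P''(3/2) = 2 > 0 ⇒ local minimum; P''(2) = -2 < 0 ⇒ local maximum.
Thus P has its local minimum at u = 3/2, with value -7/4.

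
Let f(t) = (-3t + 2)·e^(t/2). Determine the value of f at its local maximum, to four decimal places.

3.0805

By the product rule, f'(t) = (-(3/2)t - 2)·e^(t/2). Since e^(t/2) > 0, the only critical point is t = -4/3.
f''(-4/3) has the same sign as -3/2 < 0, so this is a local maximum.
f(-4/3) = (6)·e^(-2/3) ≈ 3.0805.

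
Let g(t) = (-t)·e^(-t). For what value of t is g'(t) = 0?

g'(t) = (-1)·e^(-t) + (-t)·(-1)·e^(-t) = (t - 1)·e^(-t). Since e^(-t) > 0, the only critical point is t = 1.
g''(1) has the same sign as 1 > 0, so this is a local minimum.
g(1) = (-1)·e^(-1) ≈ -0.3679.

1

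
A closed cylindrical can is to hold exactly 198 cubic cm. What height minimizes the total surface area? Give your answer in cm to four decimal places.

6.3172

With radius r and height h, πr²h = 198 so h = 198/(πr²), and S(r) = 2πr² + 2πrh = 2πr² + 2·198/r.
S'(r) = 4πr − 2·198/r² = 0 ⇒ r³ = 198/(2π), so r ≈ 3.1586 and h = 2r ≈ 6.3172.
S''(r) = 4π + 4·198/r³ > 0, so this is the minimum; S ≈ 188.0578.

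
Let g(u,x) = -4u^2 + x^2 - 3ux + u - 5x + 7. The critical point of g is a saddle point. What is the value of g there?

61/25

∂g/∂u = -8u - 3x + 1 = 0 and ∂g/∂x = -3u + 2x - 5 = 0, so (u, x) = (-13/25, 43/25).
The Hessian has g_{uu} = -8, g_{xx} = 2, g_{ux} = -3, giving D = -25 < 0, so the point is a saddle point.
g(-13/25, 43/25) = 61/25.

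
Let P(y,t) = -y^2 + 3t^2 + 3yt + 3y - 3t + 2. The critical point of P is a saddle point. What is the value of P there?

29/7

∂P/∂y = -2y + 3t + 3 = 0 and ∂P/∂t = 3y + 6t - 3 = 0, so (y, t) = (9/7, -1/7).
The Hessian has P_{yy} = -2, P_{tt} = 6, P_{yt} = 3, giving D = -21 < 0, so the point is a saddle point.
P(9/7, -1/7) = 29/7.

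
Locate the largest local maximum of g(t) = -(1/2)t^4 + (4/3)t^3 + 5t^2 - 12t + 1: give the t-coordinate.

g'(t) = -2t^3 + 4t^2 + 10t - 12 = 0 at t = -2, 1, 3.
g''(t) = -6t^2 + 8t + 10. g''(-2) = -30 < 0 ⇒ local maximum; g''(1) = 12 > 0 ⇒ local minimum; g''(3) = -20 < 0 ⇒ local maximum.
Thus g has its largest local maximum at t = -2, with value 79/3.

-2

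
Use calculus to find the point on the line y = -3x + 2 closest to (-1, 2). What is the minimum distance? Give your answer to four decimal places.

Minimize D(x)^2 = (x + 1)^2 + (-3x)^2.
d/dx[D^2] = 2(x + 1) + 2·(-3)·(-3x) = 0 ⇒ x = -1/10.
Then y = 23/10 and the distance is √(9/10) ≈ 0.9487.

0.9487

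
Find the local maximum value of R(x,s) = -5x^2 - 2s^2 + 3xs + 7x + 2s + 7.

∂R/∂x = -10x + 3s + 7 = 0 and ∂R/∂s = 3x - 4s + 2 = 0, so (x, s) = (34/31, 41/31).
The Hessian has R_{xx} = -10, R_{ss} = -4, R_{xs} = 3, giving D = 31 > 0 with R_{xx} < 0, so the point is a local maximum.
R(34/31, 41/31) = 377/31.

377/31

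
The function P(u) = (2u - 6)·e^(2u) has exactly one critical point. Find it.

By the product rule, P'(u) = (4u - 10)·e^(2u). Since e^(2u) > 0, the only critical point is u = 5/2.
P''(5/2) has the same sign as 4 > 0, so this is a local minimum.
P(5/2) = (-1)·e^(5) ≈ -148.4132.

5/2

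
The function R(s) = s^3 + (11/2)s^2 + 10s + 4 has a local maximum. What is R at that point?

-2

R'(s) = 3s^2 + 11s + 10 = 0 at s = -2, -5/3.
Since R''(s) = 6s + 11, we get R''(-2) = -1 < 0 ⇒ local maximum; R''(-5/3) = 1 > 0 ⇒ local minimum.
The local maximum is R(-2) = -2.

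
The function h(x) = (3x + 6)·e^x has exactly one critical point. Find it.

-3

h'(x) = 3·e^x + (3x + 6)·1·e^x = (3x + 9)·e^x. Since e^x > 0, the only critical point is x = -3.
h''(-3) has the same sign as 3 > 0, so this is a local minimum.
h(-3) = (-3)·e^(-3) ≈ -0.1494.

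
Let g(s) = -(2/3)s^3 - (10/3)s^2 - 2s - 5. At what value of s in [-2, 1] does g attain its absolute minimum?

The derivative is -2s^2 - (20/3)s - 2, whose only zero in [-2, 1] is s = -1/3.
Candidates: g(-2) = -9,  g(-1/3) = -379/81,  g(1) = -11.
Hence the absolute minimum is -11 at s = 1.

1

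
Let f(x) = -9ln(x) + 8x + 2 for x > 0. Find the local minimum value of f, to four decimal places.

9.9400

f'(x) = -9/x + 8 = 0 gives x = 9/8.
f''(x) = 9/x², which is positive for x > 0, so this is a local minimum.
f(9/8) = -9·ln(9/8) + 9 + 2 ≈ 9.9400.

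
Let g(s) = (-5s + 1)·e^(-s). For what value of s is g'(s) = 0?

6/5

By the product rule, g'(s) = (5s - 6)·e^(-s). Since e^(-s) > 0, the only critical point is s = 6/5.
g''(6/5) has the same sign as 5 > 0, so this is a local minimum.
g(6/5) = (-5)·e^(-6/5) ≈ -1.5060.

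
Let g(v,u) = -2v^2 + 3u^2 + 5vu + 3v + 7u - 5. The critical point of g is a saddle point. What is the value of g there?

-421/49

∂g/∂v = -4v + 5u + 3 = 0 and ∂g/∂u = 5v + 6u + 7 = 0, so (v, u) = (-17/49, -43/49).
The Hessian has g_{vv} = -4, g_{uu} = 6, g_{vu} = 5, giving D = -49 < 0, so the point is a saddle point.
g(-17/49, -43/49) = -421/49.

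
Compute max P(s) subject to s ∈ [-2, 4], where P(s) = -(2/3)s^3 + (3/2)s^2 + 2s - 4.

The derivative is -2s^2 + 3s + 2, which vanishes at s = -1/2 and s = 2.
Evaluating at the critical points and endpoints: P(-2) = 10/3,  P(-1/2) = -109/24,  P(2) = 2/3,  P(4) = -44/3.
So the maximum is P(-2) = 10/3.

10/3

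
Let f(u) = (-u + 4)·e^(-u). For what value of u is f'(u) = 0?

5

By the product rule, f'(u) = (u - 5)·e^(-u). Since e^(-u) > 0, the only critical point is u = 5.
f''(5) has the same sign as 1 > 0, so this is a local minimum.
f(5) = (-1)·e^(-5) ≈ -0.0067.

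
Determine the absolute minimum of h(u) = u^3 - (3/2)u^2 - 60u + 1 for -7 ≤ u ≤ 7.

Differentiating, h'(u) = 3u^2 - 3u - 60; which vanishes at u = -4 and u = 5.
Candidates: h(-7) = 9/2, h(-4) = 153, h(5) = -423/2, h(7) = -299/2.
Hence the absolute minimum is -423/2 at u = 5.

-423/2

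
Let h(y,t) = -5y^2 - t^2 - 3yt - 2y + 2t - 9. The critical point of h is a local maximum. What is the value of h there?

∂h/∂y = -10y - 3t - 2 = 0 and ∂h/∂t = -3y - 2t + 2 = 0, so (y, t) = (-10/11, 26/11).
The Hessian has h_{yy} = -10, h_{tt} = -2, h_{yt} = -3, giving D = 11 > 0 with h_{yy} < 0, so the point is a local maximum.
h(-10/11, 26/11) = -63/11.

-63/11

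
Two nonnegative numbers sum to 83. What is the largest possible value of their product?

With x + y = 83, the product is P(x) = x(83 − x).
P'(x) = 83 − 2x = 0 gives x = 83/2; P'' = −2 < 0, so this is the maximum.
P = 83/2·83/2 = 6889/4.

6889/4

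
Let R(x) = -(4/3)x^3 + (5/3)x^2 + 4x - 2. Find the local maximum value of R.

13/4

R'(x) = -4x^2 + (10/3)x + 4. Setting R'(x) = 0 gives x ∈ {-2/3, 3/2}.
Second-derivative test with R''(x) = -8x + 10/3: R''(-2/3) = 26/3 > 0 ⇒ local minimum; R''(3/2) = -26/3 < 0 ⇒ local maximum.
Thus R has its local maximum at x = 3/2, with value 13/4.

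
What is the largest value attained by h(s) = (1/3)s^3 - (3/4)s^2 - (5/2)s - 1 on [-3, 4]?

5/12

h'(s) = s^2 - (3/2)s - 5/2, which vanishes at s = -1 and s = 5/2.
Evaluating at the critical points and endpoints: h(-3) = -37/4, h(-1) = 5/12, h(5/2) = -323/48, h(4) = -5/3.
The maximum over the interval is 5/12, attained at s = -1.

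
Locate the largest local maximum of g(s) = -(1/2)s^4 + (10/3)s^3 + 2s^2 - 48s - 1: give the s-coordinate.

-2

g'(s) = -2s^3 + 10s^2 + 4s - 48. Setting g'(s) = 0 gives s ∈ {-2, 3, 4}.
g''(s) = -6s^2 + 20s + 4. g''(-2) = -60 < 0 ⇒ local maximum; g''(3) = 10 > 0 ⇒ local minimum; g''(4) = -12 < 0 ⇒ local maximum.
The largest local maximum is g(-2) = 205/3.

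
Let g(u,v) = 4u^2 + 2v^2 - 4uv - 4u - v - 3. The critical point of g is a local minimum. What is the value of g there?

-25/4

∂g/∂u = 8u - 4v - 4 = 0 and ∂g/∂v = -4u + 4v - 1 = 0, so (u, v) = (5/4, 3/2).
The Hessian has g_{uu} = 8, g_{vv} = 4, g_{uv} = -4, giving D = 16 > 0 with g_{uu} > 0, so the point is a local minimum.
g(5/4, 3/2) = -25/4.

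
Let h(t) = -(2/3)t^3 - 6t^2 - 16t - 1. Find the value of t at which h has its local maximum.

-2

Critical points: h'(t) = -2t^2 - 12t - 16 vanishes at t = -4, -2.
Second-derivative test with h''(t) = -4t - 12: h''(-4) = 4 > 0 ⇒ local minimum; h''(-2) = -4 < 0 ⇒ local maximum.
Thus h has its local maximum at t = -2, with value 37/3.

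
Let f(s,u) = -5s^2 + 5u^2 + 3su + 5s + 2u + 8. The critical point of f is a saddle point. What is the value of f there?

947/109

∂f/∂s = -10s + 3u + 5 = 0 and ∂f/∂u = 3s + 10u + 2 = 0, so (s, u) = (44/109, -35/109).
The Hessian has f_{ss} = -10, f_{uu} = 10, f_{su} = 3, giving D = -109 < 0, so the point is a saddle point.
f(44/109, -35/109) = 947/109.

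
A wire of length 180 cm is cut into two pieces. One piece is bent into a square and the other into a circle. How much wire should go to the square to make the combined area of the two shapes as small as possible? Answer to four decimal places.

Let x be the length used for the square. Square side x/4; circle radius (180−x)/(2π).
A(x) = (x/4)² + π·((180−x)/(2π))² = x²/16 + (180−x)²/(4π) for 0 ≤ x ≤ 180. A'(x) = x/8 − (180−x)/(2π) = 0 gives x = 4·180/(π+4) ≈ 100.8178.
A'' = 1/8 + 1/(2π) > 0, so this gives the minimum combined area; x ≈ 100.8178 cm to the square.

100.8178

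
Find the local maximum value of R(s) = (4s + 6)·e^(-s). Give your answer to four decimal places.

R'(s) = 4·e^(-s) + (4s + 6)·(-1)·e^(-s) = (-4s - 2)·e^(-s). Since e^(-s) > 0, the only critical point is s = -1/2.
R''(-1/2) has the same sign as -4 < 0, so this is a local maximum.
R(-1/2) = (4)·e^(1/2) ≈ 6.5949.

6.5949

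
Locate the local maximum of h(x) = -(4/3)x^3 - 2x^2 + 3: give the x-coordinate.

h'(x) = -4x^2 - 4x = 0 at x = -1, 0.
h''(x) = -8x - 4. h''(-1) = 4 > 0 ⇒ local minimum; h''(0) = -4 < 0 ⇒ local maximum.
So the local maximum value is h(0) = 3.

0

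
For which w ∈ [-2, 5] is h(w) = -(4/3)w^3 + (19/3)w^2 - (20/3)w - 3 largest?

h'(w) = -4w^2 + (38/3)w - 20/3, which vanishes at w = 2/3 and w = 5/2.
Compare values at every candidate in [-2, 5]: h(-2) = 139/3; h(2/3) = -407/81; h(5/2) = -11/12; h(5) = -134/3.
Hence the absolute maximum is 139/3 at w = -2.

-2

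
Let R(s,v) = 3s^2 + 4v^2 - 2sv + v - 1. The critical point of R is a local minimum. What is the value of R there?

-47/44

∂R/∂s = 6s - 2v = 0 and ∂R/∂v = -2s + 8v + 1 = 0, so (s, v) = (-1/22, -3/22).
The Hessian has R_{ss} = 6, R_{vv} = 8, R_{sv} = -2, giving D = 44 > 0 with R_{ss} > 0, so the point is a local minimum.
R(-1/22, -3/22) = -47/44.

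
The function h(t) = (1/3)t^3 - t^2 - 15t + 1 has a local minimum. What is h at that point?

-172/3

h'(t) = t^2 - 2t - 15 = 0 at t = -3, 5.
Since h''(t) = 2t - 2, we get h''(-3) = -8 < 0 ⇒ local maximum; h''(5) = 8 > 0 ⇒ local minimum.
The local minimum is h(5) = -172/3.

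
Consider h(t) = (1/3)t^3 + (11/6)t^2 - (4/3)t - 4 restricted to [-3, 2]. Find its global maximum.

15/2

The derivative is t^2 + (11/3)t - 4/3, whose only zero in [-3, 2] is t = 1/3.
Evaluating at the critical points and endpoints: h(-3) = 15/2; h(1/3) = -685/162; h(2) = 10/3.
So the maximum is h(-3) = 15/2.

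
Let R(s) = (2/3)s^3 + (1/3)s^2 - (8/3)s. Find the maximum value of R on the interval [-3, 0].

The derivative is 2s^2 + (2/3)s - 8/3, whose only zero in [-3, 0] is s = -4/3.
Candidates: R(-3) = -7, R(-4/3) = 208/81, R(0) = 0.
So the maximum is R(-4/3) = 208/81.

208/81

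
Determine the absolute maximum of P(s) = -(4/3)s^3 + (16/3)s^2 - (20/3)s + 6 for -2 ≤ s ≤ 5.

P'(s) = -4s^2 + (32/3)s - 20/3, which vanishes at s = 1 and s = 5/3.
Compare values at every candidate in [-2, 5]: P(-2) = 154/3,  P(1) = 10/3,  P(5/3) = 286/81,  P(5) = -182/3.
The maximum over the interval is 154/3, attained at s = -2.

154/3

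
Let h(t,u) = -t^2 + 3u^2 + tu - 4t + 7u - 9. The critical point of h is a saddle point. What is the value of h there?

-90/13

∂h/∂t = -2t + u - 4 = 0 and ∂h/∂u = t + 6u + 7 = 0, so (t, u) = (-31/13, -10/13).
The Hessian has h_{tt} = -2, h_{uu} = 6, h_{tu} = 1, giving D = -13 < 0, so the point is a saddle point.
h(-31/13, -10/13) = -90/13.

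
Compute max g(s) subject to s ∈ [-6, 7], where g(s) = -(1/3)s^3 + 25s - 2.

244/3

Differentiating, g'(s) = -s^2 + 25; which vanishes at s = -5 and s = 5.
Candidates: g(-6) = -80, g(-5) = -256/3, g(5) = 244/3, g(7) = 176/3.
Hence the absolute maximum is 244/3 at s = 5.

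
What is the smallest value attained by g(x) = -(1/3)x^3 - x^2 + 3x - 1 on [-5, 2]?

The derivative is -x^2 - 2x + 3, which vanishes at x = -3 and x = 1.
Compare values at every candidate in [-5, 2]: g(-5) = 2/3, g(-3) = -10, g(1) = 2/3, g(2) = -5/3.
Hence the absolute minimum is -10 at x = -3.

-10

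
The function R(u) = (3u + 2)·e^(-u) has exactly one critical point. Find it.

R'(u) = 3·e^(-u) + (3u + 2)·(-1)·e^(-u) = (-3u + 1)·e^(-u). Since e^(-u) > 0, the only critical point is u = 1/3.
R''(1/3) has the same sign as -3 < 0, so this is a local maximum.
R(1/3) = (3)·e^(-1/3) ≈ 2.1496.

1/3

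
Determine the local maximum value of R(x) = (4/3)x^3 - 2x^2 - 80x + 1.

611/3

R'(x) = 4x^2 - 4x - 80 = 0 at x = -4, 5.
Since R''(x) = 8x - 4, we get R''(-4) = -36 < 0 ⇒ local maximum; R''(5) = 36 > 0 ⇒ local minimum.
Thus R has its local maximum at x = -4, with value 611/3.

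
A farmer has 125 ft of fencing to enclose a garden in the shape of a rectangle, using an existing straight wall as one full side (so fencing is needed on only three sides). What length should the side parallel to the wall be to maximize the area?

125/2

Let the sides perpendicular to the wall have length x and the parallel side y, so 2x + y = 125 and the area is A = xy = x(125 − 2x).
A'(x) = 125 − 4x = 0 gives x = 125/4, and A''(x) = −4 < 0 confirms a maximum.
Then y = 125 − 2·125/4 = 125/2 and A = 15625/8.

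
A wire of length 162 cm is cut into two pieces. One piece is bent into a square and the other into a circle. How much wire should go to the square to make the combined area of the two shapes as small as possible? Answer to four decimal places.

90.7361

Let x be the length used for the square. Square side x/4; circle radius (162−x)/(2π).
A(x) = (x/4)² + π·((162−x)/(2π))² = x²/16 + (162−x)²/(4π) for 0 ≤ x ≤ 162. A'(x) = x/8 − (162−x)/(2π) = 0 gives x = 4·162/(π+4) ≈ 90.7361.
A'' = 1/8 + 1/(2π) > 0, so this gives the minimum combined area; x ≈ 90.7361 cm to the square.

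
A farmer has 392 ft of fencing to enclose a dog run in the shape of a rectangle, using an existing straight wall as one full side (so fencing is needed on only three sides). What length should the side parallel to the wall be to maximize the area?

196

Let the sides perpendicular to the wall have length x and the parallel side y, so 2x + y = 392 and the area is A = xy = x(392 − 2x).
A'(x) = 392 − 4x = 0 gives x = 98, and A''(x) = −4 < 0 confirms a maximum.
Then y = 392 − 2·98 = 196 and A = 19208.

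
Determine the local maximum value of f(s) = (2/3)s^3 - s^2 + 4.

4

Critical points: f'(s) = 2s^2 - 2s vanishes at s = 0, 1.
Second-derivative test with f''(s) = 4s - 2: f''(0) = -2 < 0 ⇒ local maximum; f''(1) = 2 > 0 ⇒ local minimum.
Thus f has its local maximum at s = 0, with value 4.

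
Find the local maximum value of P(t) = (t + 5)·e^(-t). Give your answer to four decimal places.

P'(t) = 1·e^(-t) + (t + 5)·(-1)·e^(-t) = (-t - 4)·e^(-t). Since e^(-t) > 0, the only critical point is t = -4.
P''(-4) has the same sign as -1 < 0, so this is a local maximum.
P(-4) = (1)·e^(4) ≈ 54.5982.

54.5982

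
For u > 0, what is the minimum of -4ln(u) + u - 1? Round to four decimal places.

P'(u) = -4/u + 1 = 0 gives u = 4.
P''(u) = 4/u², which is positive for u > 0, so this is a local minimum.
P(4) = -4·ln(4) + 4 - 1 ≈ -2.5452.

-2.5452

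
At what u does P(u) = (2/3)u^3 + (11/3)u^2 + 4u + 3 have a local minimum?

P'(u) = 2u^2 + (22/3)u + 4. Setting P'(u) = 0 gives u ∈ {-3, -2/3}.
Since P''(u) = 4u + 22/3, we get P''(-3) = -14/3 < 0 ⇒ local maximum; P''(-2/3) = 14/3 > 0 ⇒ local minimum.
The local minimum is P(-2/3) = 143/81.

-2/3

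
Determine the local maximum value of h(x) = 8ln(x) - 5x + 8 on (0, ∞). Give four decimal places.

h'(x) = 8/x − 5 = 0 gives x = 8/5.
h''(x) = -8/x², which is negative for x > 0, so this is a local maximum.
h(8/5) = 8·ln(8/5) - 8 + 8 ≈ 3.7600.

3.7600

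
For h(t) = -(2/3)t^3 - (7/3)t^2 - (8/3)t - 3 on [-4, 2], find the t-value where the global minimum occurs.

The derivative is -2t^2 - (14/3)t - 8/3, which vanishes at t = -4/3 and t = -1.
Compare values at every candidate in [-4, 2]: h(-4) = 13,  h(-4/3) = -163/81,  h(-1) = -2,  h(2) = -23.
So the minimum is h(2) = -23.

2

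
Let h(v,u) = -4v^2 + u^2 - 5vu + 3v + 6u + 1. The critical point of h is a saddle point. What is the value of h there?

-4/41

∂h/∂v = -8v - 5u + 3 = 0 and ∂h/∂u = -5v + 2u + 6 = 0, so (v, u) = (36/41, -33/41).
The Hessian has h_{vv} = -8, h_{uu} = 2, h_{vu} = -5, giving D = -41 < 0, so the point is a saddle point.
h(36/41, -33/41) = -4/41.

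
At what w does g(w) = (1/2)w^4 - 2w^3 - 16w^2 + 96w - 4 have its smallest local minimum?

-4

Critical points: g'(w) = 2w^3 - 6w^2 - 32w + 96 vanishes at w = -4, 3, 4.
g''(w) = 6w^2 - 12w - 32. g''(-4) = 112 > 0 ⇒ local minimum; g''(3) = -14 < 0 ⇒ local maximum; g''(4) = 16 > 0 ⇒ local minimum.
So the smallest local minimum value is g(-4) = -388.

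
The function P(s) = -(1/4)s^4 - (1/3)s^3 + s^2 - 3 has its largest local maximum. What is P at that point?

Critical points: P'(s) = -s^3 - s^2 + 2s vanishes at s = -2, 0, 1.
Second-derivative test with P''(s) = -3s^2 - 2s + 2: P''(-2) = -6 < 0 ⇒ local maximum; P''(0) = 2 > 0 ⇒ local minimum; P''(1) = -3 < 0 ⇒ local maximum.
So the largest local maximum value is P(-2) = -1/3.

-1/3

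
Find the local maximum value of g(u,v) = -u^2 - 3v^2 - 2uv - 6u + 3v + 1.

∂g/∂u = -2u - 2v - 6 = 0 and ∂g/∂v = -2u - 6v + 3 = 0, so (u, v) = (-21/4, 9/4).
The Hessian has g_{uu} = -2, g_{vv} = -6, g_{uv} = -2, giving D = 8 > 0 with g_{uu} < 0, so the point is a local maximum.
g(-21/4, 9/4) = 161/8.

161/8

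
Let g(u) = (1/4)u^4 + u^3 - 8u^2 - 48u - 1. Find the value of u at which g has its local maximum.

-3

Critical points: g'(u) = u^3 + 3u^2 - 16u - 48 vanishes at u = -4, -3, 4.
Second-derivative test with g''(u) = 3u^2 + 6u - 16: g''(-4) = 8 > 0 ⇒ local minimum; g''(-3) = -7 < 0 ⇒ local maximum; g''(4) = 56 > 0 ⇒ local minimum.
So the local maximum value is g(-3) = 257/4.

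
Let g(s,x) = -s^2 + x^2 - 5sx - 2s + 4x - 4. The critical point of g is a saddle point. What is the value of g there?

-168/29

∂g/∂s = -2s - 5x - 2 = 0 and ∂g/∂x = -5s + 2x + 4 = 0, so (s, x) = (16/29, -18/29).
The Hessian has g_{ss} = -2, g_{xx} = 2, g_{sx} = -5, giving D = -29 < 0, so the point is a saddle point.
g(16/29, -18/29) = -168/29.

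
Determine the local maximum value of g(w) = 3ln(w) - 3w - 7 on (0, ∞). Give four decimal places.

g'(w) = 3/w − 3 = 0 gives w = 1.
g''(w) = -3/w², which is negative for w > 0, so this is a local maximum.
g(1) = 3·ln(1) - 3 - 7 ≈ -10.0000.

-10.0000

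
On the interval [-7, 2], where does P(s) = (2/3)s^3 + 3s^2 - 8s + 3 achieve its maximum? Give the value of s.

Differentiating, P'(s) = 2s^2 + 6s - 8; which vanishes at s = -4 and s = 1.
Candidates: P(-7) = -68/3, P(-4) = 121/3, P(1) = -4/3, P(2) = 13/3.
So the maximum is P(-4) = 121/3.

-4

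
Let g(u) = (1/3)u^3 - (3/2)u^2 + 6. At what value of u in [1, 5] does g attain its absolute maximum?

g'(u) = u^2 - 3u, whose only zero in [1, 5] is u = 3.
Evaluating at the critical points and endpoints: g(1) = 29/6,  g(3) = 3/2,  g(5) = 61/6.
The maximum over the interval is 61/6, attained at u = 5.

5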